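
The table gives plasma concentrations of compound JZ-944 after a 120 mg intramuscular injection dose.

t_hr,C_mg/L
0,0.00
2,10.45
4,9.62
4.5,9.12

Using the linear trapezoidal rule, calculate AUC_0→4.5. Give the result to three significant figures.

AUC = 35.2 mg/L·hr

Trapezoidal AUC_0→4.5:
  [0→2]: (0.00+10.45)/2 × 2 = 10.45
  [2→4]: (10.45+9.62)/2 × 2 = 20.07
  [4→4.5]: (9.62+9.12)/2 × 0.5 = 4.685
  Sum = 35.205 mg/L·hr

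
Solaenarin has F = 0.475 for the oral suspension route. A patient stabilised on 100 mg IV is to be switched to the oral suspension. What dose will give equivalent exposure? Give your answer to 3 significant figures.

D_oral = 211 mg

For equal systemic exposure: F × D_ev = D_iv
D_ev = D_iv / F = 100 / 0.475 = 210.526 mg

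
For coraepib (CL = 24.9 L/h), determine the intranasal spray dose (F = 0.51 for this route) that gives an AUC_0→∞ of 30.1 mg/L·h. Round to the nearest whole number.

Dose = 1470 mg

Dose = CL × AUC_0→∞ / F
     = 24.9 × 30.1 / 0.51 = 1469.59 mg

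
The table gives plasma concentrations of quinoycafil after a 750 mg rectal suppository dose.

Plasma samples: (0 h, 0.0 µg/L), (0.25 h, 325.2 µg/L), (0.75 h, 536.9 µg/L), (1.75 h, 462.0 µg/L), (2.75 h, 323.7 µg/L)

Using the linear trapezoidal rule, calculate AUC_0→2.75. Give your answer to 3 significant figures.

Trapezoidal AUC_0→2.75:
  [0→0.25]: (0.0+325.2)/2 × 0.25 = 40.65
  [0.25→0.75]: (325.2+536.9)/2 × 0.5 = 215.525
  [0.75→1.75]: (536.9+462.0)/2 × 1 = 499.45
  [1.75→2.75]: (462.0+323.7)/2 × 1 = 392.85
  Sum = 1148.475 µg/L·h

AUC = 1150 µg/L·h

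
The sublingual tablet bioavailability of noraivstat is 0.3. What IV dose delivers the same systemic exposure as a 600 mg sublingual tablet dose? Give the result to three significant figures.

D_iv = 180 mg

Systemic exposure from an extravascular dose = F × D_ev, so the equivalent IV dose is F × D_ev.
D_iv = F × D_ev = 0.3 × 600 = 180 mg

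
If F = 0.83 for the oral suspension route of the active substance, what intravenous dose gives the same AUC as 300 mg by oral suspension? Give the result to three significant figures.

Systemic exposure from an extravascular dose = F × D_ev, so the equivalent IV dose is F × D_ev.
D_iv = F × D_ev = 0.83 × 300 = 249 mg

D_iv = 249 mg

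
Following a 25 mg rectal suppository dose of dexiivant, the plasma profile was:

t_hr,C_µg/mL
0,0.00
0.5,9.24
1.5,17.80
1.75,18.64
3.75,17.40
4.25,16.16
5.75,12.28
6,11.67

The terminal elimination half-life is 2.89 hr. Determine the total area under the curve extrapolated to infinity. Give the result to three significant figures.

AUC = 138 µg/mL·hr

Trapezoidal AUC_0→6:
  [0→0.5]: (0.00+9.24)/2 × 0.5 = 2.31
  [0.5→1.5]: (9.24+17.80)/2 × 1 = 13.52
  [1.5→1.75]: (17.80+18.64)/2 × 0.25 = 4.555
  [1.75→3.75]: (18.64+17.40)/2 × 2 = 36.04
  [3.75→4.25]: (17.40+16.16)/2 × 0.5 = 8.39
  [4.25→5.75]: (16.16+12.28)/2 × 1.5 = 21.33
  [5.75→6]: (12.28+11.67)/2 × 0.25 = 2.99375
  Sum = 89.13875 µg/mL·hr
k_e = ln2 / t½ = 0.693147 / 2.89 = 0.2398 hr^-1
Extrapolated tail: C_last / k_e = 11.67 / 0.2398 = 48.666
AUC_0→∞ = 89.13875 + 48.666 = 137.80475 µg/mL·hr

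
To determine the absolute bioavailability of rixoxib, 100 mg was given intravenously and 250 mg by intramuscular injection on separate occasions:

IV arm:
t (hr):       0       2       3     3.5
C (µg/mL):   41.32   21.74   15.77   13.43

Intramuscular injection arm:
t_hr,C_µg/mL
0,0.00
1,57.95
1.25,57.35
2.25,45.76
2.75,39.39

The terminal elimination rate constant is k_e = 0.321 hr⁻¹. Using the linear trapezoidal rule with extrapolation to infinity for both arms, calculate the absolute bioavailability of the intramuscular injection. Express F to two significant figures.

Trapezoidal AUC_0→3.5 (IV):
  [0→2]: (41.32+21.74)/2 × 2 = 63.06
  [2→3]: (21.74+15.77)/2 × 1 = 18.755
  [3→3.5]: (15.77+13.43)/2 × 0.5 = 7.3
  Sum = 89.115 µg/mL·hr
IV tail: 13.43/0.321 = 41.838; AUC_iv,0→∞ = 89.115 + 41.838 = 130.953 µg/mL·hr
Trapezoidal AUC_0→2.75 (intramuscular injection):
  [0→1]: (0.00+57.95)/2 × 1 = 28.975
  [1→1.25]: (57.95+57.35)/2 × 0.25 = 14.4125
  [1.25→2.25]: (57.35+45.76)/2 × 1 = 51.555
  [2.25→2.75]: (45.76+39.39)/2 × 0.5 = 21.2875
  Sum = 116.23 µg/mL·hr
intramuscular injection tail: 39.39/0.321 = 122.710; AUC_ev,0→∞ = 116.23 + 122.710 = 238.94 µg/mL·hr
F = (AUC_ev/D_ev)/(AUC_iv/D_iv) = (238.94/250)/(130.953/100) = 0.95576/1.30953 = 0.7298

F = 0.73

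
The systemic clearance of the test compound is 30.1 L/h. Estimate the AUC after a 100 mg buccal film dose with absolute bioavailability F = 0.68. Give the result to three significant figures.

AUC_0→∞ = F × Dose / CL
        = 0.68 × 100 / 30.1 = 2.25914 mg/L·h

AUC = 2.26 mg/L·h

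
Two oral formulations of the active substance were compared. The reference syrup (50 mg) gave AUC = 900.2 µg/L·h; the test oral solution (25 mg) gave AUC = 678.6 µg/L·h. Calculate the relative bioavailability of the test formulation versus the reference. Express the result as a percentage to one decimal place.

F_rel = 150.8%

F_rel = (AUC_test/D_test) / (AUC_ref/D_ref)
      = (678.6/25) / (900.2/50)
      = 27.144 / 18.004 = 1.5077 = 150.77%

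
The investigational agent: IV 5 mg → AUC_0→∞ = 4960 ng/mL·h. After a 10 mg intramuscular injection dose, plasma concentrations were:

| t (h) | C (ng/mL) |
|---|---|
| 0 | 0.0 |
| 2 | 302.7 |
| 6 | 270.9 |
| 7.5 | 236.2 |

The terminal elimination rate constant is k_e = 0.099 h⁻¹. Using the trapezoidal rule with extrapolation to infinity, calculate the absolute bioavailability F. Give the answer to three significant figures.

F = 0.425

Trapezoidal AUC_0→7.5 (intramuscular injection):
  [0→2]: (0.0+302.7)/2 × 2 = 302.7
  [2→6]: (302.7+270.9)/2 × 4 = 1147.2
  [6→7.5]: (270.9+236.2)/2 × 1.5 = 380.325
  Sum = 1830.225 ng/mL·h
Tail: C_last/k_e = 236.2/0.099 = 2385.859
AUC_0→∞ (intramuscular injection) = 1830.225 + 2385.859 = 4216.084 ng/mL·h
F = (AUC_ev/D_ev)/(AUC_iv/D_iv) = (4216.084/10)/(4960/5) = 421.6084/992 = 0.4250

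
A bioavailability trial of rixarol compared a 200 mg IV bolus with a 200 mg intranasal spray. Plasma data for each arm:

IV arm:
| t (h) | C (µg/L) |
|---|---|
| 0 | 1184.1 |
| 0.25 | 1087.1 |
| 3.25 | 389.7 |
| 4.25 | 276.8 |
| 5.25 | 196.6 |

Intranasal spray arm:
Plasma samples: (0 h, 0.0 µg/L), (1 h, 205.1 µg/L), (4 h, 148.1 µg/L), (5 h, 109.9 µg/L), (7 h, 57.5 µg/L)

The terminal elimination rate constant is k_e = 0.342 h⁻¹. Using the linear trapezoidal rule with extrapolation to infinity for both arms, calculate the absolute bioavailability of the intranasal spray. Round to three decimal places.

Trapezoidal AUC_0→5.25 (IV):
  [0→0.25]: (1184.1+1087.1)/2 × 0.25 = 283.9
  [0.25→3.25]: (1087.1+389.7)/2 × 3 = 2215.2
  [3.25→4.25]: (389.7+276.8)/2 × 1 = 333.25
  [4.25→5.25]: (276.8+196.6)/2 × 1 = 236.7
  Sum = 3069.05 µg/L·h
IV tail: 196.6/0.342 = 574.854; AUC_iv,0→∞ = 3069.05 + 574.854 = 3643.904 µg/L·h
Trapezoidal AUC_0→7 (intranasal spray):
  [0→1]: (0.0+205.1)/2 × 1 = 102.55
  [1→4]: (205.1+148.1)/2 × 3 = 529.8
  [4→5]: (148.1+109.9)/2 × 1 = 129.0
  [5→7]: (109.9+57.5)/2 × 2 = 167.4
  Sum = 928.75 µg/L·h
intranasal spray tail: 57.5/0.342 = 168.129; AUC_ev,0→∞ = 928.75 + 168.129 = 1096.879 µg/L·h
F = (AUC_ev/D_ev)/(AUC_iv/D_iv) = (1096.879/200)/(3643.904/200) = 5.484395/18.21952 = 0.3010

F = 0.301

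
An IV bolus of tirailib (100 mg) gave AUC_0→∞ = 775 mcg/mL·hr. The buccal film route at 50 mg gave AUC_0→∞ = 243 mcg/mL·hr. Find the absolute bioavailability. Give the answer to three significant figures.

F = (AUC_ev / D_ev) / (AUC_iv / D_iv)
  = (243/50) / (775/100)
  = 4.86 / 7.75 = 0.6271

F = 0.627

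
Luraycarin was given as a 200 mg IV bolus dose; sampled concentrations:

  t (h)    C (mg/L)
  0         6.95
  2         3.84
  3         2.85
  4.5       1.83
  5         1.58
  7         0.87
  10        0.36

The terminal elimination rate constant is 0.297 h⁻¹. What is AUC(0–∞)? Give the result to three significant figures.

Trapezoidal AUC_0→10:
  [0→2]: (6.95+3.84)/2 × 2 = 10.79
  [2→3]: (3.84+2.85)/2 × 1 = 3.345
  [3→4.5]: (2.85+1.83)/2 × 1.5 = 3.51
  [4.5→5]: (1.83+1.58)/2 × 0.5 = 0.8525
  [5→7]: (1.58+0.87)/2 × 2 = 2.45
  [7→10]: (0.87+0.36)/2 × 3 = 1.845
  Sum = 22.7925 mg/L·h
Extrapolated tail: C_last / k_e = 0.36 / 0.297 = 1.212
AUC_0→∞ = 22.7925 + 1.212 = 24.0045 mg/L·h

AUC = 24.0 mg/L·h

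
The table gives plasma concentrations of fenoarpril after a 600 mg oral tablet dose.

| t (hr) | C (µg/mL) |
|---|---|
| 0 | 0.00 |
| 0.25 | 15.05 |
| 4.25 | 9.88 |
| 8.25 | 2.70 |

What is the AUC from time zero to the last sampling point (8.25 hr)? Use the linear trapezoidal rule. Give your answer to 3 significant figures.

AUC = 76.9 µg/mL·hr

Trapezoidal AUC_0→8.25:
  [0→0.25]: (0.00+15.05)/2 × 0.25 = 1.88125
  [0.25→4.25]: (15.05+9.88)/2 × 4 = 49.86
  [4.25→8.25]: (9.88+2.70)/2 × 4 = 25.16
  Sum = 76.90125 µg/mL·hr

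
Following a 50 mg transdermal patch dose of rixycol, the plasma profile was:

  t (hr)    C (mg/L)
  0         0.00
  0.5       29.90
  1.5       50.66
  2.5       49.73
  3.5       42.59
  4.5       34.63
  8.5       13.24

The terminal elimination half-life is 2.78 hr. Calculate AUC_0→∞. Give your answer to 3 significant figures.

AUC = 332 mg/L·hr

Trapezoidal AUC_0→8.5:
  [0→0.5]: (0.00+29.90)/2 × 0.5 = 7.475
  [0.5→1.5]: (29.90+50.66)/2 × 1 = 40.28
  [1.5→2.5]: (50.66+49.73)/2 × 1 = 50.195
  [2.5→3.5]: (49.73+42.59)/2 × 1 = 46.16
  [3.5→4.5]: (42.59+34.63)/2 × 1 = 38.61
  [4.5→8.5]: (34.63+13.24)/2 × 4 = 95.74
  Sum = 278.46 mg/L·hr
k_e = ln2 / t½ = 0.693147 / 2.78 = 0.2493 hr^-1
Extrapolated tail: C_last / k_e = 13.24 / 0.2493 = 53.109
AUC_0→∞ = 278.46 + 53.109 = 331.569 mg/L·hr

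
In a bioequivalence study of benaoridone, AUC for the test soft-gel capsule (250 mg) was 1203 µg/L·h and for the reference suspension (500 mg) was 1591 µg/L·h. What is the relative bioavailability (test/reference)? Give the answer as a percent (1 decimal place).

F_rel = 151.2%

F_rel = (AUC_test/D_test) / (AUC_ref/D_ref)
      = (1203/250) / (1591/500)
      = 4.812 / 3.182 = 1.5123 = 151.23%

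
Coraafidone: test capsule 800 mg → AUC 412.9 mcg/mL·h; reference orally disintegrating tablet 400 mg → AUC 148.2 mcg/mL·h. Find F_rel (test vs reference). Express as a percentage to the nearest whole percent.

F_rel = 139%

F_rel = (AUC_test/D_test) / (AUC_ref/D_ref)
      = (412.9/800) / (148.2/400)
      = 0.516125 / 0.3705 = 1.3930 = 139.30%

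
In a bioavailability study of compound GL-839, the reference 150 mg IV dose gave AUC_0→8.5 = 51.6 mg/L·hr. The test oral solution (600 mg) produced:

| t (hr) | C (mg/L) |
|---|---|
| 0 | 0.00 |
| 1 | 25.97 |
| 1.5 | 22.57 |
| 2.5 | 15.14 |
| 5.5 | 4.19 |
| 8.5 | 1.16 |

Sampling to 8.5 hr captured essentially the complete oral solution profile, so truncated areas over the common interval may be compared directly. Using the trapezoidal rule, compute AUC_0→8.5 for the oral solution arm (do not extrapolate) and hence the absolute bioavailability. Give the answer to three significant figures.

F = 0.392

Trapezoidal AUC_0→8.5 (oral solution):
  [0→1]: (0.00+25.97)/2 × 1 = 12.985
  [1→1.5]: (25.97+22.57)/2 × 0.5 = 12.135
  [1.5→2.5]: (22.57+15.14)/2 × 1 = 18.855
  [2.5→5.5]: (15.14+4.19)/2 × 3 = 28.995
  [5.5→8.5]: (4.19+1.16)/2 × 3 = 8.025
  Sum = 80.995 mg/L·hr
F = (AUC_ev/D_ev)/(AUC_iv/D_iv) = (80.995/600)/(51.6/150) = 0.134992/0.344 = 0.3924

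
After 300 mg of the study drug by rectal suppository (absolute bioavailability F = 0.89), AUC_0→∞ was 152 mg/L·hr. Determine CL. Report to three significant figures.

CL = 1.76 L/hr

CL = F × Dose / AUC_0→∞
   = 0.89 × 300 / 152 = 1.75658 L/hr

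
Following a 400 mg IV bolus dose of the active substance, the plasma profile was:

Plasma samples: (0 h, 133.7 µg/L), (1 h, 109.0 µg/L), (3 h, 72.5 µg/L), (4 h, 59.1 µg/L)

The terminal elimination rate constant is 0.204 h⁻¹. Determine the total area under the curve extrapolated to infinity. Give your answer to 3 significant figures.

Trapezoidal AUC_0→4:
  [0→1]: (133.7+109.0)/2 × 1 = 121.35
  [1→3]: (109.0+72.5)/2 × 2 = 181.5
  [3→4]: (72.5+59.1)/2 × 1 = 65.8
  Sum = 368.65 µg/L·h
Extrapolated tail: C_last / k_e = 59.1 / 0.204 = 289.706
AUC_0→∞ = 368.65 + 289.706 = 658.356 µg/L·h

AUC = 658 µg/L·h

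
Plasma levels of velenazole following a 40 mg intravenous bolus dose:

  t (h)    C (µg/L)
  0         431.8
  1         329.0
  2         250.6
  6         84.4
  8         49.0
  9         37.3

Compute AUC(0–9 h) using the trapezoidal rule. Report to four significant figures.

Trapezoidal AUC_0→9:
  [0→1]: (431.8+329.0)/2 × 1 = 380.4
  [1→2]: (329.0+250.6)/2 × 1 = 289.8
  [2→6]: (250.6+84.4)/2 × 4 = 670.0
  [6→8]: (84.4+49.0)/2 × 2 = 133.4
  [8→9]: (49.0+37.3)/2 × 1 = 43.15
  Sum = 1516.75 µg/L·h

AUC = 1517 µg/L·h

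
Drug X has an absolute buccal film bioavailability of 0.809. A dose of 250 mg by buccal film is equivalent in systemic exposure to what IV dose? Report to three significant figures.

Systemic exposure from an extravascular dose = F × D_ev, so the equivalent IV dose is F × D_ev.
D_iv = F × D_ev = 0.809 × 250 = 202.25 mg

D_iv = 202 mg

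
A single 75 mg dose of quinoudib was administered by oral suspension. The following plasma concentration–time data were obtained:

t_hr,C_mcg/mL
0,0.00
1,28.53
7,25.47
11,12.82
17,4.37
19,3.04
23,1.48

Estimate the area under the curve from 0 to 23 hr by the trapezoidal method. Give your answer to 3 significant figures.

AUC = 321 mcg/mL·hr

Trapezoidal AUC_0→23:
  [0→1]: (0.00+28.53)/2 × 1 = 14.265
  [1→7]: (28.53+25.47)/2 × 6 = 162.0
  [7→11]: (25.47+12.82)/2 × 4 = 76.58
  [11→17]: (12.82+4.37)/2 × 6 = 51.57
  [17→19]: (4.37+3.04)/2 × 2 = 7.41
  [19→23]: (3.04+1.48)/2 × 4 = 9.04
  Sum = 320.865 mcg/mL·hr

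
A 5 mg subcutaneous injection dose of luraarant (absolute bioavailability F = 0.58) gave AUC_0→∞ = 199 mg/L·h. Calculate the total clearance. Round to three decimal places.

CL = F × Dose / AUC_0→∞
   = 0.58 × 5 / 199 = 0.0145729 L/h

CL = 0.015 L/h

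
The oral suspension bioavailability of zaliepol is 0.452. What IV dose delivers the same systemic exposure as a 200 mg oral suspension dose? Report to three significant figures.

D_iv = 90.4 mg

Systemic exposure from an extravascular dose = F × D_ev, so the equivalent IV dose is F × D_ev.
D_iv = F × D_ev = 0.452 × 200 = 90.4 mg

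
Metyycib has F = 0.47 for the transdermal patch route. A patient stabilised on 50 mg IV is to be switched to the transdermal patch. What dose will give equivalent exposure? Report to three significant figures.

D_transdermal = 106 mg

For equal systemic exposure: F × D_ev = D_iv
D_ev = D_iv / F = 50 / 0.47 = 106.383 mg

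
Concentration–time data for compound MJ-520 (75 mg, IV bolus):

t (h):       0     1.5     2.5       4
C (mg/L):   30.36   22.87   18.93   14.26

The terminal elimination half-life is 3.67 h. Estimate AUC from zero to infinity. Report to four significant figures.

AUC = 161.2 mg/L·h

Trapezoidal AUC_0→4:
  [0→1.5]: (30.36+22.87)/2 × 1.5 = 39.9225
  [1.5→2.5]: (22.87+18.93)/2 × 1 = 20.9
  [2.5→4]: (18.93+14.26)/2 × 1.5 = 24.8925
  Sum = 85.715 mg/L·h
k_e = ln2 / t½ = 0.693147 / 3.67 = 0.1889 h^-1
Extrapolated tail: C_last / k_e = 14.26 / 0.1889 = 75.490
AUC_0→∞ = 85.715 + 75.490 = 161.205 mg/L·h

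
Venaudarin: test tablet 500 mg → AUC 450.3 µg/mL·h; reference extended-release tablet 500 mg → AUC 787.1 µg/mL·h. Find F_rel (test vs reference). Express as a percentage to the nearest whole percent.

F_rel = (AUC_test/D_test) / (AUC_ref/D_ref)
      = (450.3/500) / (787.1/500)
      = 0.9006 / 1.5742 = 0.5721 = 57.21%

F_rel = 57%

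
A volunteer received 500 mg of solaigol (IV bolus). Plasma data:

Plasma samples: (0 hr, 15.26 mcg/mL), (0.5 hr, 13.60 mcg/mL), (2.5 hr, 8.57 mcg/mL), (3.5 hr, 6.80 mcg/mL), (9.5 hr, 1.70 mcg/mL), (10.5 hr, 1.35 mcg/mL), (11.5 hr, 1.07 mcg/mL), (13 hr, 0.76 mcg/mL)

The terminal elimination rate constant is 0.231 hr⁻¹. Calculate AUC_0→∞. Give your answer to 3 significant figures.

Trapezoidal AUC_0→13:
  [0→0.5]: (15.26+13.60)/2 × 0.5 = 7.215
  [0.5→2.5]: (13.60+8.57)/2 × 2 = 22.17
  [2.5→3.5]: (8.57+6.80)/2 × 1 = 7.685
  [3.5→9.5]: (6.80+1.70)/2 × 6 = 25.5
  [9.5→10.5]: (1.70+1.35)/2 × 1 = 1.525
  [10.5→11.5]: (1.35+1.07)/2 × 1 = 1.21
  [11.5→13]: (1.07+0.76)/2 × 1.5 = 1.3725
  Sum = 66.6775 mcg/mL·hr
Extrapolated tail: C_last / k_e = 0.76 / 0.231 = 3.290
AUC_0→∞ = 66.6775 + 3.290 = 69.9675 mcg/mL·hr

AUC = 70.0 mcg/mL·hr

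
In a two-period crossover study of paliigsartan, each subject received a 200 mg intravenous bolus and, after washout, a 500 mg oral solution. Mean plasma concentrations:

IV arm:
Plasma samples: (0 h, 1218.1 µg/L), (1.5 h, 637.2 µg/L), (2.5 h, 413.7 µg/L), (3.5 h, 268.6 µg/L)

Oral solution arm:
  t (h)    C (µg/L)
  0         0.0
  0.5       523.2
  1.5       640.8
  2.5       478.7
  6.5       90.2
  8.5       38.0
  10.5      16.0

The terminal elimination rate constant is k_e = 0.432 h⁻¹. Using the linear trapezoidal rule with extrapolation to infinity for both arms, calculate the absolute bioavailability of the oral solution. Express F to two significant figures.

Trapezoidal AUC_0→3.5 (IV):
  [0→1.5]: (1218.1+637.2)/2 × 1.5 = 1391.475
  [1.5→2.5]: (637.2+413.7)/2 × 1 = 525.45
  [2.5→3.5]: (413.7+268.6)/2 × 1 = 341.15
  Sum = 2258.075 µg/L·h
IV tail: 268.6/0.432 = 621.759; AUC_iv,0→∞ = 2258.075 + 621.759 = 2879.834 µg/L·h
Trapezoidal AUC_0→10.5 (oral solution):
  [0→0.5]: (0.0+523.2)/2 × 0.5 = 130.8
  [0.5→1.5]: (523.2+640.8)/2 × 1 = 582.0
  [1.5→2.5]: (640.8+478.7)/2 × 1 = 559.75
  [2.5→6.5]: (478.7+90.2)/2 × 4 = 1137.8
  [6.5→8.5]: (90.2+38.0)/2 × 2 = 128.2
  [8.5→10.5]: (38.0+16.0)/2 × 2 = 54.0
  Sum = 2592.55 µg/L·h
oral solution tail: 16.0/0.432 = 37.037; AUC_ev,0→∞ = 2592.55 + 37.037 = 2629.587 µg/L·h
F = (AUC_ev/D_ev)/(AUC_iv/D_iv) = (2629.587/500)/(2879.834/200) = 5.259174/14.39917 = 0.3652

F = 0.37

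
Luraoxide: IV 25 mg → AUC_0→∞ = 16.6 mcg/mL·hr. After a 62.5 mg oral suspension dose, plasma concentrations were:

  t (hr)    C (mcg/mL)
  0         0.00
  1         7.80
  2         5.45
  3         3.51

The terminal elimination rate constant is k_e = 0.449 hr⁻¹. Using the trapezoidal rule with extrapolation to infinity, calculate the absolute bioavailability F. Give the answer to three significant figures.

Trapezoidal AUC_0→3 (oral suspension):
  [0→1]: (0.00+7.80)/2 × 1 = 3.9
  [1→2]: (7.80+5.45)/2 × 1 = 6.625
  [2→3]: (5.45+3.51)/2 × 1 = 4.48
  Sum = 15.005 mcg/mL·hr
Tail: C_last/k_e = 3.51/0.449 = 7.817
AUC_0→∞ (oral suspension) = 15.005 + 7.817 = 22.822 mcg/mL·hr
F = (AUC_ev/D_ev)/(AUC_iv/D_iv) = (22.822/62.5)/(16.6/25) = 0.365152/0.664 = 0.5499

F = 0.550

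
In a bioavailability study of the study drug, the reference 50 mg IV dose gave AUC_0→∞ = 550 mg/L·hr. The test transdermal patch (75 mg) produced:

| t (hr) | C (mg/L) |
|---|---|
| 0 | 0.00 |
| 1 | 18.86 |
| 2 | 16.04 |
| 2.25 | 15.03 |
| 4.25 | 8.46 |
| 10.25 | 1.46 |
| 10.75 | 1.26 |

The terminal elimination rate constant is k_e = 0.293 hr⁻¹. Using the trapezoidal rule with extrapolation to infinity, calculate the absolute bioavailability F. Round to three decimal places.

F = 0.108

Trapezoidal AUC_0→10.75 (transdermal patch):
  [0→1]: (0.00+18.86)/2 × 1 = 9.43
  [1→2]: (18.86+16.04)/2 × 1 = 17.45
  [2→2.25]: (16.04+15.03)/2 × 0.25 = 3.88375
  [2.25→4.25]: (15.03+8.46)/2 × 2 = 23.49
  [4.25→10.25]: (8.46+1.46)/2 × 6 = 29.76
  [10.25→10.75]: (1.46+1.26)/2 × 0.5 = 0.68
  Sum = 84.69375 mg/L·hr
Tail: C_last/k_e = 1.26/0.293 = 4.300
AUC_0→∞ (transdermal patch) = 84.69375 + 4.300 = 88.99375 mg/L·hr
F = (AUC_ev/D_ev)/(AUC_iv/D_iv) = (88.99375/75)/(550/50) = 1.18658/11 = 0.1079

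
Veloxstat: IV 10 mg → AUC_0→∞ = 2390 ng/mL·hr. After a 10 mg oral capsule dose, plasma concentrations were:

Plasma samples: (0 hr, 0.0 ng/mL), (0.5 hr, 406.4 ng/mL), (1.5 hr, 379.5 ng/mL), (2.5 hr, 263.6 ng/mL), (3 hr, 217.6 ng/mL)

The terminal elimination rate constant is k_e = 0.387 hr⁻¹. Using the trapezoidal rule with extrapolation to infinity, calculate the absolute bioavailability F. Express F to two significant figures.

Trapezoidal AUC_0→3 (oral capsule):
  [0→0.5]: (0.0+406.4)/2 × 0.5 = 101.6
  [0.5→1.5]: (406.4+379.5)/2 × 1 = 392.95
  [1.5→2.5]: (379.5+263.6)/2 × 1 = 321.55
  [2.5→3]: (263.6+217.6)/2 × 0.5 = 120.3
  Sum = 936.4 ng/mL·hr
Tail: C_last/k_e = 217.6/0.387 = 562.274
AUC_0→∞ (oral capsule) = 936.4 + 562.274 = 1498.674 ng/mL·hr
F = (AUC_ev/D_ev)/(AUC_iv/D_iv) = (1498.674/10)/(2390/10) = 149.8674/239 = 0.6271

F = 0.63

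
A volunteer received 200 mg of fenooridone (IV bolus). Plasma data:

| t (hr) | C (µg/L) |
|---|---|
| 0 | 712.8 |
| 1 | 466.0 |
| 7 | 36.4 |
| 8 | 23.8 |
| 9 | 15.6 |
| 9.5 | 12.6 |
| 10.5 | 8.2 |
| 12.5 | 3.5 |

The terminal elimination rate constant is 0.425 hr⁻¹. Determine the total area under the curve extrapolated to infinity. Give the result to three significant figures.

Trapezoidal AUC_0→12.5:
  [0→1]: (712.8+466.0)/2 × 1 = 589.4
  [1→7]: (466.0+36.4)/2 × 6 = 1507.2
  [7→8]: (36.4+23.8)/2 × 1 = 30.1
  [8→9]: (23.8+15.6)/2 × 1 = 19.7
  [9→9.5]: (15.6+12.6)/2 × 0.5 = 7.05
  [9.5→10.5]: (12.6+8.2)/2 × 1 = 10.4
  [10.5→12.5]: (8.2+3.5)/2 × 2 = 11.7
  Sum = 2175.55 µg/L·hr
Extrapolated tail: C_last / k_e = 3.5 / 0.425 = 8.235
AUC_0→∞ = 2175.55 + 8.235 = 2183.785 µg/L·hr

AUC = 2180 µg/L·hr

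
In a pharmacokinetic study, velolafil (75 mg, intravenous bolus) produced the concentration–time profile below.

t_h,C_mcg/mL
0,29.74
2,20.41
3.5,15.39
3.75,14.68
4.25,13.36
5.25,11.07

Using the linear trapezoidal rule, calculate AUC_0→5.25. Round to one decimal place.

AUC = 100.0 mcg/mL·h

Trapezoidal AUC_0→5.25:
  [0→2]: (29.74+20.41)/2 × 2 = 50.15
  [2→3.5]: (20.41+15.39)/2 × 1.5 = 26.85
  [3.5→3.75]: (15.39+14.68)/2 × 0.25 = 3.75875
  [3.75→4.25]: (14.68+13.36)/2 × 0.5 = 7.01
  [4.25→5.25]: (13.36+11.07)/2 × 1 = 12.215
  Sum = 99.98375 mcg/mL·h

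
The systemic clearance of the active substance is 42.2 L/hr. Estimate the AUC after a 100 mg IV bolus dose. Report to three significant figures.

AUC_0→∞ = Dose_iv / CL
        = 100 / 42.2 = 2.36967 mg/L·hr

AUC = 2.37 mg/L·hr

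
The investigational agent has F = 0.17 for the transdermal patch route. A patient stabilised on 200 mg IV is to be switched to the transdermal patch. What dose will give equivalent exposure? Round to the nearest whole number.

For equal systemic exposure: F × D_ev = D_iv
D_ev = D_iv / F = 200 / 0.17 = 1176.47 mg

D_transdermal = 1176 mg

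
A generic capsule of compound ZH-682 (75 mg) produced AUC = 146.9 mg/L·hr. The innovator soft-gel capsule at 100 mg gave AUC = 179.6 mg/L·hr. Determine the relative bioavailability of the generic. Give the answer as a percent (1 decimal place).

F_rel = 109.1%

F_rel = (AUC_test/D_test) / (AUC_ref/D_ref)
      = (146.9/75) / (179.6/100)
      = 1.95867 / 1.796 = 1.0906 = 109.06%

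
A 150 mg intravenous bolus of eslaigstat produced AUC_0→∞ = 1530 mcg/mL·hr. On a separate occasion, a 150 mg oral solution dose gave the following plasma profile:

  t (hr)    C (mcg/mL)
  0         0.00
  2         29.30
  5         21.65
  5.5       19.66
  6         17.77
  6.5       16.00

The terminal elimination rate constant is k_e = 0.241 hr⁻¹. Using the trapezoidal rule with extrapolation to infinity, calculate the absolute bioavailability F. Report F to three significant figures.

F = 0.131

Trapezoidal AUC_0→6.5 (oral solution):
  [0→2]: (0.00+29.30)/2 × 2 = 29.3
  [2→5]: (29.30+21.65)/2 × 3 = 76.425
  [5→5.5]: (21.65+19.66)/2 × 0.5 = 10.3275
  [5.5→6]: (19.66+17.77)/2 × 0.5 = 9.3575
  [6→6.5]: (17.77+16.00)/2 × 0.5 = 8.4425
  Sum = 133.8525 mcg/mL·hr
Tail: C_last/k_e = 16.00/0.241 = 66.390
AUC_0→∞ (oral solution) = 133.8525 + 66.390 = 200.2425 mcg/mL·hr
F = (AUC_ev/D_ev)/(AUC_iv/D_iv) = (200.2425/150)/(1530/150) = 1.33495/10.2 = 0.1309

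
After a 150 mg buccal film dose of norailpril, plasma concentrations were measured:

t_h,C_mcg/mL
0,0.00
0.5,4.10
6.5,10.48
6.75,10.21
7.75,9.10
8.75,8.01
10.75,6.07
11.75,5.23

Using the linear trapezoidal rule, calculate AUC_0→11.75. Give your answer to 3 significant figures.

Trapezoidal AUC_0→11.75:
  [0→0.5]: (0.00+4.10)/2 × 0.5 = 1.025
  [0.5→6.5]: (4.10+10.48)/2 × 6 = 43.74
  [6.5→6.75]: (10.48+10.21)/2 × 0.25 = 2.58625
  [6.75→7.75]: (10.21+9.10)/2 × 1 = 9.655
  [7.75→8.75]: (9.10+8.01)/2 × 1 = 8.555
  [8.75→10.75]: (8.01+6.07)/2 × 2 = 14.08
  [10.75→11.75]: (6.07+5.23)/2 × 1 = 5.65
  Sum = 85.29125 mcg/mL·h

AUC = 85.3 mcg/mL·h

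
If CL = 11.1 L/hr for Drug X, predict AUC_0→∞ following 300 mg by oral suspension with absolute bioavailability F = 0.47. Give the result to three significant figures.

AUC = 12.7 mg/L·hr

AUC_0→∞ = F × Dose / CL
        = 0.47 × 300 / 11.1 = 12.7027 mg/L·hr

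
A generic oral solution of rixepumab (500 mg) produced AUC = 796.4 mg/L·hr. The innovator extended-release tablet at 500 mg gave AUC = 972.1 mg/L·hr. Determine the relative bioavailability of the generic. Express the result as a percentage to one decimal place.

F_rel = 81.9%

F_rel = (AUC_test/D_test) / (AUC_ref/D_ref)
      = (796.4/500) / (972.1/500)
      = 1.5928 / 1.9442 = 0.8193 = 81.93%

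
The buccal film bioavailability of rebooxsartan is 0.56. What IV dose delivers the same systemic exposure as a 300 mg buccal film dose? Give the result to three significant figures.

Systemic exposure from an extravascular dose = F × D_ev, so the equivalent IV dose is F × D_ev.
D_iv = F × D_ev = 0.56 × 300 = 168 mg

D_iv = 168 mg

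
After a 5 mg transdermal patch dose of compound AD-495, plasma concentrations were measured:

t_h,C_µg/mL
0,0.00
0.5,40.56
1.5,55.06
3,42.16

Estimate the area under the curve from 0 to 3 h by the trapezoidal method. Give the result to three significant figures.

AUC = 131 µg/mL·h

Trapezoidal AUC_0→3:
  [0→0.5]: (0.00+40.56)/2 × 0.5 = 10.14
  [0.5→1.5]: (40.56+55.06)/2 × 1 = 47.81
  [1.5→3]: (55.06+42.16)/2 × 1.5 = 72.915
  Sum = 130.865 µg/mL·h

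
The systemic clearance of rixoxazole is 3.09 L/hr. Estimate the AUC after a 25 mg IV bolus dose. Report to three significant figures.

AUC_0→∞ = Dose_iv / CL
        = 25 / 3.09 = 8.09061 mg/L·hr

AUC = 8.09 mg/L·hr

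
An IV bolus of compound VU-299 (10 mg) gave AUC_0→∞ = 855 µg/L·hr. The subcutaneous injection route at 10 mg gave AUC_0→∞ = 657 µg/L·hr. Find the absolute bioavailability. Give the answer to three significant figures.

F = 0.768

F = (AUC_ev / D_ev) / (AUC_iv / D_iv)
  = (657/10) / (855/10)
  = 65.7 / 85.5 = 0.7684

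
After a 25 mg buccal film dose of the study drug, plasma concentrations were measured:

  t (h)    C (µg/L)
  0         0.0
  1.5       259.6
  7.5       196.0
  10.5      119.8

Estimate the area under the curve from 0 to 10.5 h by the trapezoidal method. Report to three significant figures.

Trapezoidal AUC_0→10.5:
  [0→1.5]: (0.0+259.6)/2 × 1.5 = 194.7
  [1.5→7.5]: (259.6+196.0)/2 × 6 = 1366.8
  [7.5→10.5]: (196.0+119.8)/2 × 3 = 473.7
  Sum = 2035.2 µg/L·h

AUC = 2040 µg/L·h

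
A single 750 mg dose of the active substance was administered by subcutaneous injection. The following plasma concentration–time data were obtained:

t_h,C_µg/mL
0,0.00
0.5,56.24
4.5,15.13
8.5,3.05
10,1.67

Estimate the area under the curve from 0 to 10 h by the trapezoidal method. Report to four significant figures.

AUC = 196.7 µg/mL·h

Trapezoidal AUC_0→10:
  [0→0.5]: (0.00+56.24)/2 × 0.5 = 14.06
  [0.5→4.5]: (56.24+15.13)/2 × 4 = 142.74
  [4.5→8.5]: (15.13+3.05)/2 × 4 = 36.36
  [8.5→10]: (3.05+1.67)/2 × 1.5 = 3.54
  Sum = 196.7 µg/mL·h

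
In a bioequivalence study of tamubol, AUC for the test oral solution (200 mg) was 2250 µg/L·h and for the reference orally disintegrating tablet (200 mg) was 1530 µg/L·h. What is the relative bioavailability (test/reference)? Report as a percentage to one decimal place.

F_rel = 147.1%

F_rel = (AUC_test/D_test) / (AUC_ref/D_ref)
      = (2250/200) / (1530/200)
      = 11.25 / 7.65 = 1.4706 = 147.06%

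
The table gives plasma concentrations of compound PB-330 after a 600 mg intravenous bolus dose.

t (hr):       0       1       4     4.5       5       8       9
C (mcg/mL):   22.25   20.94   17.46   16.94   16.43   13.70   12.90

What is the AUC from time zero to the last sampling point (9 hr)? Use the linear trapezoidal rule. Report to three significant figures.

AUC = 155 mcg/mL·hr

Trapezoidal AUC_0→9:
  [0→1]: (22.25+20.94)/2 × 1 = 21.595
  [1→4]: (20.94+17.46)/2 × 3 = 57.6
  [4→4.5]: (17.46+16.94)/2 × 0.5 = 8.6
  [4.5→5]: (16.94+16.43)/2 × 0.5 = 8.3425
  [5→8]: (16.43+13.70)/2 × 3 = 45.195
  [8→9]: (13.70+12.90)/2 × 1 = 13.3
  Sum = 154.6325 mcg/mL·hr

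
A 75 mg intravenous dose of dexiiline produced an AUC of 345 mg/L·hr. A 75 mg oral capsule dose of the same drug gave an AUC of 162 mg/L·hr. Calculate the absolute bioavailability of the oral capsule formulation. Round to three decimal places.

F = 0.470

F = (AUC_ev / D_ev) / (AUC_iv / D_iv)
  = (162/75) / (345/75)
  = 2.16 / 4.6 = 0.4696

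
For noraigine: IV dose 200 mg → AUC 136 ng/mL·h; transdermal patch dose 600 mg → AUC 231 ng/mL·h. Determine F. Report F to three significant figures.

F = 0.566

F = (AUC_ev / D_ev) / (AUC_iv / D_iv)
  = (231/600) / (136/200)
  = 0.385 / 0.68 = 0.5662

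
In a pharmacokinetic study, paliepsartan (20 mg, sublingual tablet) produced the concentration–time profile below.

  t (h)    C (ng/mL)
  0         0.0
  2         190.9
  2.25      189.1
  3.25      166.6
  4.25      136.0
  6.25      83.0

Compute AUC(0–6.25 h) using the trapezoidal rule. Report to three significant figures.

AUC = 787 ng/mL·h

Trapezoidal AUC_0→6.25:
  [0→2]: (0.0+190.9)/2 × 2 = 190.9
  [2→2.25]: (190.9+189.1)/2 × 0.25 = 47.5
  [2.25→3.25]: (189.1+166.6)/2 × 1 = 177.85
  [3.25→4.25]: (166.6+136.0)/2 × 1 = 151.3
  [4.25→6.25]: (136.0+83.0)/2 × 2 = 219.0
  Sum = 786.55 ng/mL·h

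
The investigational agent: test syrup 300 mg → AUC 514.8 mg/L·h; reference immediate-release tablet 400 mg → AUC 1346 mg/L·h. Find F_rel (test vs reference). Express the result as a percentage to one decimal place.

F_rel = (AUC_test/D_test) / (AUC_ref/D_ref)
      = (514.8/300) / (1346/400)
      = 1.716 / 3.365 = 0.5100 = 51.00%

F_rel = 51.0%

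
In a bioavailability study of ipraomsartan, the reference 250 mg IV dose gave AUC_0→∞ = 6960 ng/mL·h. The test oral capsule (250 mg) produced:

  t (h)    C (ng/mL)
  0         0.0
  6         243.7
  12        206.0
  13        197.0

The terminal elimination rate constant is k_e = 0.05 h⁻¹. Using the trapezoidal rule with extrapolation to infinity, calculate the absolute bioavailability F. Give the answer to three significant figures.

F = 0.894

Trapezoidal AUC_0→13 (oral capsule):
  [0→6]: (0.0+243.7)/2 × 6 = 731.1
  [6→12]: (243.7+206.0)/2 × 6 = 1349.1
  [12→13]: (206.0+197.0)/2 × 1 = 201.5
  Sum = 2281.7 ng/mL·h
Tail: C_last/k_e = 197.0/0.05 = 3940.000
AUC_0→∞ (oral capsule) = 2281.7 + 3940.000 = 6221.7 ng/mL·h
F = (AUC_ev/D_ev)/(AUC_iv/D_iv) = (6221.7/250)/(6960/250) = 24.8868/27.84 = 0.8939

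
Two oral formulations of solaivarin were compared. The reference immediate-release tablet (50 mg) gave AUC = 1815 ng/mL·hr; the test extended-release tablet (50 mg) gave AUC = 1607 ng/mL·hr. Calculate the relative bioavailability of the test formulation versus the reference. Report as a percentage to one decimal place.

F_rel = (AUC_test/D_test) / (AUC_ref/D_ref)
      = (1607/50) / (1815/50)
      = 32.14 / 36.3 = 0.8854 = 88.54%

F_rel = 88.5%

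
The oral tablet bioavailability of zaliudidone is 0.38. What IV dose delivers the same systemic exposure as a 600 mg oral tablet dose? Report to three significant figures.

D_iv = 228 mg

Systemic exposure from an extravascular dose = F × D_ev, so the equivalent IV dose is F × D_ev.
D_iv = F × D_ev = 0.38 × 600 = 228 mg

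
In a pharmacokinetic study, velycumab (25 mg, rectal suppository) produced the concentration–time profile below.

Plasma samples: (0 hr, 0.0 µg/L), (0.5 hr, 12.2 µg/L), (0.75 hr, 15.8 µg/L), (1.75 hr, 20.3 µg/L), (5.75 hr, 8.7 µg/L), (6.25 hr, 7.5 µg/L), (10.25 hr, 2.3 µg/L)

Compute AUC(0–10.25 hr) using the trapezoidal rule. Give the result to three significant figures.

Trapezoidal AUC_0→10.25:
  [0→0.5]: (0.0+12.2)/2 × 0.5 = 3.05
  [0.5→0.75]: (12.2+15.8)/2 × 0.25 = 3.5
  [0.75→1.75]: (15.8+20.3)/2 × 1 = 18.05
  [1.75→5.75]: (20.3+8.7)/2 × 4 = 58.0
  [5.75→6.25]: (8.7+7.5)/2 × 0.5 = 4.05
  [6.25→10.25]: (7.5+2.3)/2 × 4 = 19.6
  Sum = 106.25 µg/L·hr

AUC = 106 µg/L·hr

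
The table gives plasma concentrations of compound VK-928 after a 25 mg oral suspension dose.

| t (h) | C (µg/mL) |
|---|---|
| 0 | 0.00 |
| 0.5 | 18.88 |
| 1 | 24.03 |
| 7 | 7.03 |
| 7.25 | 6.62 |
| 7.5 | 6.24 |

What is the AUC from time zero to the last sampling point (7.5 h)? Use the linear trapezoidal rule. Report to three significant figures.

AUC = 112 µg/mL·h

Trapezoidal AUC_0→7.5:
  [0→0.5]: (0.00+18.88)/2 × 0.5 = 4.72
  [0.5→1]: (18.88+24.03)/2 × 0.5 = 10.7275
  [1→7]: (24.03+7.03)/2 × 6 = 93.18
  [7→7.25]: (7.03+6.62)/2 × 0.25 = 1.70625
  [7.25→7.5]: (6.62+6.24)/2 × 0.25 = 1.6075
  Sum = 111.94125 µg/mL·h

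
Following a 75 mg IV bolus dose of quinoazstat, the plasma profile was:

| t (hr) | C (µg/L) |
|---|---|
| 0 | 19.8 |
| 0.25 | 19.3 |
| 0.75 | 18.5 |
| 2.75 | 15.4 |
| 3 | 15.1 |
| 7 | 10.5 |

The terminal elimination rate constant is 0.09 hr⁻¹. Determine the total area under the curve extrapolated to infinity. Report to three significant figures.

AUC = 220 µg/L·hr

Trapezoidal AUC_0→7:
  [0→0.25]: (19.8+19.3)/2 × 0.25 = 4.8875
  [0.25→0.75]: (19.3+18.5)/2 × 0.5 = 9.45
  [0.75→2.75]: (18.5+15.4)/2 × 2 = 33.9
  [2.75→3]: (15.4+15.1)/2 × 0.25 = 3.8125
  [3→7]: (15.1+10.5)/2 × 4 = 51.2
  Sum = 103.25 µg/L·hr
Extrapolated tail: C_last / k_e = 10.5 / 0.09 = 116.667
AUC_0→∞ = 103.25 + 116.667 = 219.917 µg/L·hr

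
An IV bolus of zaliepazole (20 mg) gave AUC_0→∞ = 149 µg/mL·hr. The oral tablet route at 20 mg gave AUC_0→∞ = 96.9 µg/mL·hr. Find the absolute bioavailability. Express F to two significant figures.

F = (AUC_ev / D_ev) / (AUC_iv / D_iv)
  = (96.9/20) / (149/20)
  = 4.845 / 7.45 = 0.6503

F = 0.65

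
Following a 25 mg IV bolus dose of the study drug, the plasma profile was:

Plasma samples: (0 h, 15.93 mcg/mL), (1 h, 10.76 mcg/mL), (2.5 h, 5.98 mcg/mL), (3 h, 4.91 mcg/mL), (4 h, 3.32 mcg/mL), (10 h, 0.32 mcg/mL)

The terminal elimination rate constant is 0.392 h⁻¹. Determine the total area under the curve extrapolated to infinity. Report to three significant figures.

AUC = 44.5 mcg/mL·h

Trapezoidal AUC_0→10:
  [0→1]: (15.93+10.76)/2 × 1 = 13.345
  [1→2.5]: (10.76+5.98)/2 × 1.5 = 12.555
  [2.5→3]: (5.98+4.91)/2 × 0.5 = 2.7225
  [3→4]: (4.91+3.32)/2 × 1 = 4.115
  [4→10]: (3.32+0.32)/2 × 6 = 10.92
  Sum = 43.6575 mcg/mL·h
Extrapolated tail: C_last / k_e = 0.32 / 0.392 = 0.816
AUC_0→∞ = 43.6575 + 0.816 = 44.4735 mcg/mL·h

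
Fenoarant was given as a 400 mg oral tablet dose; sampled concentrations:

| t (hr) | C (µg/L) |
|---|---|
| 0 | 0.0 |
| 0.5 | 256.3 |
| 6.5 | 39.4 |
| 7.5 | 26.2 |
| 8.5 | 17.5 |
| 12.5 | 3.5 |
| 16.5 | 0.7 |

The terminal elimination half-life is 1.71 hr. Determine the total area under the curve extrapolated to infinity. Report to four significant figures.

Trapezoidal AUC_0→16.5:
  [0→0.5]: (0.0+256.3)/2 × 0.5 = 64.075
  [0.5→6.5]: (256.3+39.4)/2 × 6 = 887.1
  [6.5→7.5]: (39.4+26.2)/2 × 1 = 32.8
  [7.5→8.5]: (26.2+17.5)/2 × 1 = 21.85
  [8.5→12.5]: (17.5+3.5)/2 × 4 = 42.0
  [12.5→16.5]: (3.5+0.7)/2 × 4 = 8.4
  Sum = 1056.225 µg/L·hr
k_e = ln2 / t½ = 0.693147 / 1.71 = 0.4053 hr^-1
Extrapolated tail: C_last / k_e = 0.7 / 0.4053 = 1.727
AUC_0→∞ = 1056.225 + 1.727 = 1057.952 µg/L·hr

AUC = 1058 µg/L·hr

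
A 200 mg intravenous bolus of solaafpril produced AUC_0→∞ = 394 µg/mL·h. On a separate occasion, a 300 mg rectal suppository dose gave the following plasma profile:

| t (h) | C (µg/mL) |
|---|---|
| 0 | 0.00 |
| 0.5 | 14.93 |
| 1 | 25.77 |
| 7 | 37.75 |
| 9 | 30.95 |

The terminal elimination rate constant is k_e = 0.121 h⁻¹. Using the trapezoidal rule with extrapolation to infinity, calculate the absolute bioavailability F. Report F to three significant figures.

F = 0.895

Trapezoidal AUC_0→9 (rectal suppository):
  [0→0.5]: (0.00+14.93)/2 × 0.5 = 3.7325
  [0.5→1]: (14.93+25.77)/2 × 0.5 = 10.175
  [1→7]: (25.77+37.75)/2 × 6 = 190.56
  [7→9]: (37.75+30.95)/2 × 2 = 68.7
  Sum = 273.1675 µg/mL·h
Tail: C_last/k_e = 30.95/0.121 = 255.785
AUC_0→∞ (rectal suppository) = 273.1675 + 255.785 = 528.9525 µg/mL·h
F = (AUC_ev/D_ev)/(AUC_iv/D_iv) = (528.9525/300)/(394/200) = 1.763175/1.97 = 0.8950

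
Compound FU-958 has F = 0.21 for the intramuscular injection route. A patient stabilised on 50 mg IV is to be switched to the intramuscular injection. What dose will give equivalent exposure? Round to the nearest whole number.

D_intramuscular = 238 mg

For equal systemic exposure: F × D_ev = D_iv
D_ev = D_iv / F = 50 / 0.21 = 238.095 mg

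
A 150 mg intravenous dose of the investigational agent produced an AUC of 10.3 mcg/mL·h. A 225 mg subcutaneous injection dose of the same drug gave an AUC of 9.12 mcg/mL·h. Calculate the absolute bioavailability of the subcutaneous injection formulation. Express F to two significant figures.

F = (AUC_ev / D_ev) / (AUC_iv / D_iv)
  = (9.12/225) / (10.3/150)
  = 0.0405333 / 0.0686667 = 0.5903

F = 0.59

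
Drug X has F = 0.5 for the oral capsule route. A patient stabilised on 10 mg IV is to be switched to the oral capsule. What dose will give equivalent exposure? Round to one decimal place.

D_oral = 20.0 mg

For equal systemic exposure: F × D_ev = D_iv
D_ev = D_iv / F = 10 / 0.5 = 20 mg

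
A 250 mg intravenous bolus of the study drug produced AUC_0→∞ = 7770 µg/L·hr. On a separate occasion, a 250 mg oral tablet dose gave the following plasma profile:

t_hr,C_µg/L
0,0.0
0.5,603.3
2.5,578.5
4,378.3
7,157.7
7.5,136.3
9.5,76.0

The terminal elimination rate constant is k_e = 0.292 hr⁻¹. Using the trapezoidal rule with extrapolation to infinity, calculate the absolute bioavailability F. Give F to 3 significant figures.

Trapezoidal AUC_0→9.5 (oral tablet):
  [0→0.5]: (0.0+603.3)/2 × 0.5 = 150.825
  [0.5→2.5]: (603.3+578.5)/2 × 2 = 1181.8
  [2.5→4]: (578.5+378.3)/2 × 1.5 = 717.6
  [4→7]: (378.3+157.7)/2 × 3 = 804.0
  [7→7.5]: (157.7+136.3)/2 × 0.5 = 73.5
  [7.5→9.5]: (136.3+76.0)/2 × 2 = 212.3
  Sum = 3140.025 µg/L·hr
Tail: C_last/k_e = 76.0/0.292 = 260.274
AUC_0→∞ (oral tablet) = 3140.025 + 260.274 = 3400.299 µg/L·hr
F = (AUC_ev/D_ev)/(AUC_iv/D_iv) = (3400.299/250)/(7770/250) = 13.601196/31.08 = 0.4376

F = 0.438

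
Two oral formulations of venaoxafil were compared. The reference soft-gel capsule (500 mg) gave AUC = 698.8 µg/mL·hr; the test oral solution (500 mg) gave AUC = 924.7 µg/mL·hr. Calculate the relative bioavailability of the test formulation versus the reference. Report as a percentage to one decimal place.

F_rel = 132.3%

F_rel = (AUC_test/D_test) / (AUC_ref/D_ref)
      = (924.7/500) / (698.8/500)
      = 1.8494 / 1.3976 = 1.3233 = 132.33%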